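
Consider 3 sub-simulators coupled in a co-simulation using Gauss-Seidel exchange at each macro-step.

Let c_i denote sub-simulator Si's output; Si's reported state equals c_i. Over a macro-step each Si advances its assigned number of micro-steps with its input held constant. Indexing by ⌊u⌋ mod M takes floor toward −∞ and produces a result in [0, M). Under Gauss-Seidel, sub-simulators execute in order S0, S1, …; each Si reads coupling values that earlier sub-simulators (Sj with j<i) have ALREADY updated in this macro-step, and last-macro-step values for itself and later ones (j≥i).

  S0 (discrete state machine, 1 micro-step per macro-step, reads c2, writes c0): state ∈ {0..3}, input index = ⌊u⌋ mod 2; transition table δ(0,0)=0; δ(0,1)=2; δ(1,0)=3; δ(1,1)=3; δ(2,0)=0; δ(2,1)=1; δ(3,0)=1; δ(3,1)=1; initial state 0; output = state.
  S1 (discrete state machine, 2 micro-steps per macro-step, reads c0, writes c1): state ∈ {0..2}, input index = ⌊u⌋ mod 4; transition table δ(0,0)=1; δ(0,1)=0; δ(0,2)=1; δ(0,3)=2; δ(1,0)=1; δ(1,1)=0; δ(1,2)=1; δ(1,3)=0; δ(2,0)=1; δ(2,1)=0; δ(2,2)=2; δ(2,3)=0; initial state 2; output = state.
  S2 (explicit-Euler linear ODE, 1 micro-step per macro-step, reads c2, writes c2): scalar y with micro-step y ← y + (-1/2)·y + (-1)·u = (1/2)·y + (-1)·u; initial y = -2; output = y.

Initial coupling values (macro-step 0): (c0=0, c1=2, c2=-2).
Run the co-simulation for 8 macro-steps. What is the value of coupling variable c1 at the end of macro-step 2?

macro 1: S0 reads c2=-2 → after 1×micro: 0; S1 reads c0=0 → after 2×micro: 1; S2 reads c2=-2 → after 1×micro: 1 ⇒ (c0=0, c1=1, c2=1)
macro 2: S0 reads c2=1 → after 1×micro: 2; S1 reads c0=2 → after 2×micro: 1; S2 reads c2=1 → after 1×micro: -1/2 ⇒ (c0=2, c1=1, c2=-1/2)
macro 3: S0 reads c2=-1/2 → after 1×micro: 1; S1 reads c0=1 → after 2×micro: 0; S2 reads c2=-1/2 → after 1×micro: 1/4 ⇒ (c0=1, c1=0, c2=1/4)
macro 4: S0 reads c2=1/4 → after 1×micro: 3; S1 reads c0=3 → after 2×micro: 0; S2 reads c2=1/4 → after 1×micro: -1/8 ⇒ (c0=3, c1=0, c2=-1/8)
macro 5: S0 reads c2=-1/8 → after 1×micro: 1; S1 reads c0=1 → after 2×micro: 0; S2 reads c2=-1/8 → after 1×micro: 1/16 ⇒ (c0=1, c1=0, c2=1/16)
macro 6: S0 reads c2=1/16 → after 1×micro: 3; S1 reads c0=3 → after 2×micro: 0; S2 reads c2=1/16 → after 1×micro: -1/32 ⇒ (c0=3, c1=0, c2=-1/32)
macro 7: S0 reads c2=-1/32 → after 1×micro: 1; S1 reads c0=1 → after 2×micro: 0; S2 reads c2=-1/32 → after 1×micro: 1/64 ⇒ (c0=1, c1=0, c2=1/64)
macro 8: S0 reads c2=1/64 → after 1×micro: 3; S1 reads c0=3 → after 2×micro: 0; S2 reads c2=1/64 → after 1×micro: -1/128 ⇒ (c0=3, c1=0, c2=-1/128)

c1 at macro-step 2 = 1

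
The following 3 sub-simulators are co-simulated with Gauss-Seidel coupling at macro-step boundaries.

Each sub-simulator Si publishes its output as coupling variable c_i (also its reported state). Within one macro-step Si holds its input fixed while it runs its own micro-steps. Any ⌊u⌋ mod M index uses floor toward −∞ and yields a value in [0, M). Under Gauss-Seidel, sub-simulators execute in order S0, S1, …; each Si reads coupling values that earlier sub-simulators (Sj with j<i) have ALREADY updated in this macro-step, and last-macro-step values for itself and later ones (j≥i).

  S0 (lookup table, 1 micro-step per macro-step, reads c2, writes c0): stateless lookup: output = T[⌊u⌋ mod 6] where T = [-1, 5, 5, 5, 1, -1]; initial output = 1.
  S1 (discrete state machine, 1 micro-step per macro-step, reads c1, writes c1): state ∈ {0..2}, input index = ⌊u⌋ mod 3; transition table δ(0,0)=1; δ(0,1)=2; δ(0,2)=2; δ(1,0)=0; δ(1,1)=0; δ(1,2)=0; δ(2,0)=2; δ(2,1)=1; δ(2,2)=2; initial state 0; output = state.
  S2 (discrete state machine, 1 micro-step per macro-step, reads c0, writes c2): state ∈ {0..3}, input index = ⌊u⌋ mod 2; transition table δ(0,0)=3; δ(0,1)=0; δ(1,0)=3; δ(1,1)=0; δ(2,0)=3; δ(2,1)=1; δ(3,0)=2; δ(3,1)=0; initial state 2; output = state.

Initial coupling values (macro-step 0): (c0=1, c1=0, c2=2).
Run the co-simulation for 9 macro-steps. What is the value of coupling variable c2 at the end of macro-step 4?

macro 1: S0 reads c2=2 → after 1×micro: 5; S1 reads c1=0 → after 1×micro: 1; S2 reads c0=5 → after 1×micro: 1 ⇒ (c0=5, c1=1, c2=1)
macro 2: S0 reads c2=1 → after 1×micro: 5; S1 reads c1=1 → after 1×micro: 0; S2 reads c0=5 → after 1×micro: 0 ⇒ (c0=5, c1=0, c2=0)
macro 3: S0 reads c2=0 → after 1×micro: -1; S1 reads c1=0 → after 1×micro: 1; S2 reads c0=-1 → after 1×micro: 0 ⇒ (c0=-1, c1=1, c2=0)
macro 4: S0 reads c2=0 → after 1×micro: -1; S1 reads c1=1 → after 1×micro: 0; S2 reads c0=-1 → after 1×micro: 0 ⇒ (c0=-1, c1=0, c2=0)
macro 5: S0 reads c2=0 → after 1×micro: -1; S1 reads c1=0 → after 1×micro: 1; S2 reads c0=-1 → after 1×micro: 0 ⇒ (c0=-1, c1=1, c2=0)
macro 6: S0 reads c2=0 → after 1×micro: -1; S1 reads c1=1 → after 1×micro: 0; S2 reads c0=-1 → after 1×micro: 0 ⇒ (c0=-1, c1=0, c2=0)
macro 7: S0 reads c2=0 → after 1×micro: -1; S1 reads c1=0 → after 1×micro: 1; S2 reads c0=-1 → after 1×micro: 0 ⇒ (c0=-1, c1=1, c2=0)
macro 8: S0 reads c2=0 → after 1×micro: -1; S1 reads c1=1 → after 1×micro: 0; S2 reads c0=-1 → after 1×micro: 0 ⇒ (c0=-1, c1=0, c2=0)
macro 9: S0 reads c2=0 → after 1×micro: -1; S1 reads c1=0 → after 1×micro: 1; S2 reads c0=-1 → after 1×micro: 0 ⇒ (c0=-1, c1=1, c2=0)

c2 at macro-step 4 = 0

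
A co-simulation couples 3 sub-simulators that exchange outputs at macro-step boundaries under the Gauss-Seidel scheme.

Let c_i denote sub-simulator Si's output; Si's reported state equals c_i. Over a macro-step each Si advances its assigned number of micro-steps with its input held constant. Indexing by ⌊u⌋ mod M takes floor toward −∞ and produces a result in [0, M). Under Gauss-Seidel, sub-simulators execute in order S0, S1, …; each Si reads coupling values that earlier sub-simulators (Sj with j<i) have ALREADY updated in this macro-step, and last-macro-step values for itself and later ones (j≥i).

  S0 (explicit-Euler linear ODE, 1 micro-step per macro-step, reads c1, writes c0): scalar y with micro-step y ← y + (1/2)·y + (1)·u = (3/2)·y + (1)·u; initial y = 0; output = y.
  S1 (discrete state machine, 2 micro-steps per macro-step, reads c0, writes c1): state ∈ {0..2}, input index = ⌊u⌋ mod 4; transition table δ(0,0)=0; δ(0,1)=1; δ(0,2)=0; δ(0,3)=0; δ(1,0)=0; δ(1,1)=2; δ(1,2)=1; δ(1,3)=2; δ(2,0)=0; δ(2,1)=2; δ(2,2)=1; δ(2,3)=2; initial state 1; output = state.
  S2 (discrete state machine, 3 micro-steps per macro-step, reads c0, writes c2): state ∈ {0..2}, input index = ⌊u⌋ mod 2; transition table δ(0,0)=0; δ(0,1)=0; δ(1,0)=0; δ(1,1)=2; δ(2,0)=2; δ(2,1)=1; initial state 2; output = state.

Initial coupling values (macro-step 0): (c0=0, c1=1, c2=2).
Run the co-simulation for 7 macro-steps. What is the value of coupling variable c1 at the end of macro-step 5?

macro 1: S0 reads c1=1 → after 1×micro: 1; S1 reads c0=1 → after 2×micro: 2; S2 reads c0=1 → after 3×micro: 1 ⇒ (c0=1, c1=2, c2=1)
macro 2: S0 reads c1=2 → after 1×micro: 7/2; S1 reads c0=7/2 → after 2×micro: 2; S2 reads c0=7/2 → after 3×micro: 2 ⇒ (c0=7/2, c1=2, c2=2)
macro 3: S0 reads c1=2 → after 1×micro: 29/4; S1 reads c0=29/4 → after 2×micro: 2; S2 reads c0=29/4 → after 3×micro: 1 ⇒ (c0=29/4, c1=2, c2=1)
macro 4: S0 reads c1=2 → after 1×micro: 103/8; S1 reads c0=103/8 → after 2×micro: 0; S2 reads c0=103/8 → after 3×micro: 0 ⇒ (c0=103/8, c1=0, c2=0)
macro 5: S0 reads c1=0 → after 1×micro: 309/16; S1 reads c0=309/16 → after 2×micro: 0; S2 reads c0=309/16 → after 3×micro: 0 ⇒ (c0=309/16, c1=0, c2=0)
macro 6: S0 reads c1=0 → after 1×micro: 927/32; S1 reads c0=927/32 → after 2×micro: 0; S2 reads c0=927/32 → after 3×micro: 0 ⇒ (c0=927/32, c1=0, c2=0)
macro 7: S0 reads c1=0 → after 1×micro: 2781/64; S1 reads c0=2781/64 → after 2×micro: 0; S2 reads c0=2781/64 → after 3×micro: 0 ⇒ (c0=2781/64, c1=0, c2=0)

c1 at macro-step 5 = 0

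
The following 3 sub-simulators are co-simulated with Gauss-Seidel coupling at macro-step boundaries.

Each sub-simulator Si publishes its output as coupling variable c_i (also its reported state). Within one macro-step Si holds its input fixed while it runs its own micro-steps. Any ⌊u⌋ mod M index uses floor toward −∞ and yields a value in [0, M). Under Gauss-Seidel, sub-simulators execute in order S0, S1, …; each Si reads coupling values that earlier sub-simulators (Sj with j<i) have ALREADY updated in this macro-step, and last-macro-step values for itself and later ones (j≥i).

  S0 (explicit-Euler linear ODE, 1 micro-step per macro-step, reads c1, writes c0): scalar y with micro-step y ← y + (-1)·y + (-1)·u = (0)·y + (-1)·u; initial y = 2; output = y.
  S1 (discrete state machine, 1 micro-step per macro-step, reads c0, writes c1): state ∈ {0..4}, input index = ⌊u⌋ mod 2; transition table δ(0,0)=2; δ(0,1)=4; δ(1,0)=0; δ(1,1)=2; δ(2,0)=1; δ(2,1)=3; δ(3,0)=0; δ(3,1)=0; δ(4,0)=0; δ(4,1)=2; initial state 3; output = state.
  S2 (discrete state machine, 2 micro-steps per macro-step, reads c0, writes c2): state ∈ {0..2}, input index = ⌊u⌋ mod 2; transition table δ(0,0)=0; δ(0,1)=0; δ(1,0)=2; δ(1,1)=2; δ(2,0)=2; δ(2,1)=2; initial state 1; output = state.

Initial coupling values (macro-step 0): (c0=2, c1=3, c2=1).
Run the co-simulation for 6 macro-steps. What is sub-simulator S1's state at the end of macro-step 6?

macro 1: S0 reads c1=3 → after 1×micro: -3; S1 reads c0=-3 → after 1×micro: 0; S2 reads c0=-3 → after 2×micro: 2 ⇒ (c0=-3, c1=0, c2=2)
macro 2: S0 reads c1=0 → after 1×micro: 0; S1 reads c0=0 → after 1×micro: 2; S2 reads c0=0 → after 2×micro: 2 ⇒ (c0=0, c1=2, c2=2)
macro 3: S0 reads c1=2 → after 1×micro: -2; S1 reads c0=-2 → after 1×micro: 1; S2 reads c0=-2 → after 2×micro: 2 ⇒ (c0=-2, c1=1, c2=2)
macro 4: S0 reads c1=1 → after 1×micro: -1; S1 reads c0=-1 → after 1×micro: 2; S2 reads c0=-1 → after 2×micro: 2 ⇒ (c0=-1, c1=2, c2=2)
macro 5: S0 reads c1=2 → after 1×micro: -2; S1 reads c0=-2 → after 1×micro: 1; S2 reads c0=-2 → after 2×micro: 2 ⇒ (c0=-2, c1=1, c2=2)
macro 6: S0 reads c1=1 → after 1×micro: -1; S1 reads c0=-1 → after 1×micro: 2; S2 reads c0=-1 → after 2×micro: 2 ⇒ (c0=-1, c1=2, c2=2)

S1 state at macro-step 6 = 2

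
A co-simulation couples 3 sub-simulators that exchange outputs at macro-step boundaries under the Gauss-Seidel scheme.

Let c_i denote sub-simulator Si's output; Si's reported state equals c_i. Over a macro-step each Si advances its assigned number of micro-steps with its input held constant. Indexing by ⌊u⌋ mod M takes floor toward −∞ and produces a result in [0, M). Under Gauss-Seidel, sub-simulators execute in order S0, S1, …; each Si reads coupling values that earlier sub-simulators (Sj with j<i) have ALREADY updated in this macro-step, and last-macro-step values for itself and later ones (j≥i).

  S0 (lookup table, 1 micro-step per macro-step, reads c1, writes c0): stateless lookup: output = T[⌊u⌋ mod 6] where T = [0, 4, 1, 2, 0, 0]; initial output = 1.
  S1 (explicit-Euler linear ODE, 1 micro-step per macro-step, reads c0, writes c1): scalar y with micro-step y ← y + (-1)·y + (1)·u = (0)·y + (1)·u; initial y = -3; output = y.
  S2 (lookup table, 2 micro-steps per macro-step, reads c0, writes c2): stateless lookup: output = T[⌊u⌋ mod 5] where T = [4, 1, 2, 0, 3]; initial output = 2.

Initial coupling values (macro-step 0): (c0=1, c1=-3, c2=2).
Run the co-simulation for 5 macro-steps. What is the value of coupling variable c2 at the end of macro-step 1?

c2 at macro-step 1 = 2

macro 1: S0 reads c1=-3 → after 1×micro: 2; S1 reads c0=2 → after 1×micro: 2; S2 reads c0=2 → after 2×micro: 2 ⇒ (c0=2, c1=2, c2=2)
macro 2: S0 reads c1=2 → after 1×micro: 1; S1 reads c0=1 → after 1×micro: 1; S2 reads c0=1 → after 2×micro: 1 ⇒ (c0=1, c1=1, c2=1)
macro 3: S0 reads c1=1 → after 1×micro: 4; S1 reads c0=4 → after 1×micro: 4; S2 reads c0=4 → after 2×micro: 3 ⇒ (c0=4, c1=4, c2=3)
macro 4: S0 reads c1=4 → after 1×micro: 0; S1 reads c0=0 → after 1×micro: 0; S2 reads c0=0 → after 2×micro: 4 ⇒ (c0=0, c1=0, c2=4)
macro 5: S0 reads c1=0 → after 1×micro: 0; S1 reads c0=0 → after 1×micro: 0; S2 reads c0=0 → after 2×micro: 4 ⇒ (c0=0, c1=0, c2=4)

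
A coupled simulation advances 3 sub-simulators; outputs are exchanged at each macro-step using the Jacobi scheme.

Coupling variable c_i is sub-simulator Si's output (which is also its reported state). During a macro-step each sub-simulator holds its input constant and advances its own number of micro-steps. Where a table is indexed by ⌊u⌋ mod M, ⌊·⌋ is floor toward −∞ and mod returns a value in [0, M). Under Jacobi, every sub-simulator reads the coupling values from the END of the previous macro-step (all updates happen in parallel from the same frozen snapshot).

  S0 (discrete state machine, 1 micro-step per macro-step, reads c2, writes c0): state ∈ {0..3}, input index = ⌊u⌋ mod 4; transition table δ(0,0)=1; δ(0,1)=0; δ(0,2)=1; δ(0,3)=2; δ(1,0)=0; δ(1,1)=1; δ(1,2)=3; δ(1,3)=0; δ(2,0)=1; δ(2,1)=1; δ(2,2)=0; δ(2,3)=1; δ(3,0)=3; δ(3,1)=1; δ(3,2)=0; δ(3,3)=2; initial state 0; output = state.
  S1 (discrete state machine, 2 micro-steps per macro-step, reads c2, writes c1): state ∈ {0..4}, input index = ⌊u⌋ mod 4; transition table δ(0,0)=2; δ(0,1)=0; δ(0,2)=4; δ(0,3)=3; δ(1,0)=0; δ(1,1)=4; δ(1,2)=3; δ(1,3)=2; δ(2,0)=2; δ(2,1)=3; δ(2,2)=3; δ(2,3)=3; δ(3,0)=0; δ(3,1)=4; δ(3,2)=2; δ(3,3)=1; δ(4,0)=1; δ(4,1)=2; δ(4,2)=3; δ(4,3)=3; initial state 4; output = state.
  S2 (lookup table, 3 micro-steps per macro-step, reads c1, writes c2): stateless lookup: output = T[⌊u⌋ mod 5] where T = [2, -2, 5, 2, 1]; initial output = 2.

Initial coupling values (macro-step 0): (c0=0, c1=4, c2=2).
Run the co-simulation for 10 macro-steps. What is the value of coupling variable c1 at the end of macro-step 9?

c1 at macro-step 9 = 2

macro 1: S0 reads c2=2 → after 1×micro: 1; S1 reads c2=2 → after 2×micro: 2; S2 reads c1=4 → after 3×micro: 1 ⇒ (c0=1, c1=2, c2=1)
macro 2: S0 reads c2=1 → after 1×micro: 1; S1 reads c2=1 → after 2×micro: 4; S2 reads c1=2 → after 3×micro: 5 ⇒ (c0=1, c1=4, c2=5)
macro 3: S0 reads c2=5 → after 1×micro: 1; S1 reads c2=5 → after 2×micro: 3; S2 reads c1=4 → after 3×micro: 1 ⇒ (c0=1, c1=3, c2=1)
macro 4: S0 reads c2=1 → after 1×micro: 1; S1 reads c2=1 → after 2×micro: 2; S2 reads c1=3 → after 3×micro: 2 ⇒ (c0=1, c1=2, c2=2)
macro 5: S0 reads c2=2 → after 1×micro: 3; S1 reads c2=2 → after 2×micro: 2; S2 reads c1=2 → after 3×micro: 5 ⇒ (c0=3, c1=2, c2=5)
macro 6: S0 reads c2=5 → after 1×micro: 1; S1 reads c2=5 → after 2×micro: 4; S2 reads c1=2 → after 3×micro: 5 ⇒ (c0=1, c1=4, c2=5)
macro 7: S0 reads c2=5 → after 1×micro: 1; S1 reads c2=5 → after 2×micro: 3; S2 reads c1=4 → after 3×micro: 1 ⇒ (c0=1, c1=3, c2=1)
macro 8: S0 reads c2=1 → after 1×micro: 1; S1 reads c2=1 → after 2×micro: 2; S2 reads c1=3 → after 3×micro: 2 ⇒ (c0=1, c1=2, c2=2)
macro 9: S0 reads c2=2 → after 1×micro: 3; S1 reads c2=2 → after 2×micro: 2; S2 reads c1=2 → after 3×micro: 5 ⇒ (c0=3, c1=2, c2=5)
macro 10: S0 reads c2=5 → after 1×micro: 1; S1 reads c2=5 → after 2×micro: 4; S2 reads c1=2 → after 3×micro: 5 ⇒ (c0=1, c1=4, c2=5)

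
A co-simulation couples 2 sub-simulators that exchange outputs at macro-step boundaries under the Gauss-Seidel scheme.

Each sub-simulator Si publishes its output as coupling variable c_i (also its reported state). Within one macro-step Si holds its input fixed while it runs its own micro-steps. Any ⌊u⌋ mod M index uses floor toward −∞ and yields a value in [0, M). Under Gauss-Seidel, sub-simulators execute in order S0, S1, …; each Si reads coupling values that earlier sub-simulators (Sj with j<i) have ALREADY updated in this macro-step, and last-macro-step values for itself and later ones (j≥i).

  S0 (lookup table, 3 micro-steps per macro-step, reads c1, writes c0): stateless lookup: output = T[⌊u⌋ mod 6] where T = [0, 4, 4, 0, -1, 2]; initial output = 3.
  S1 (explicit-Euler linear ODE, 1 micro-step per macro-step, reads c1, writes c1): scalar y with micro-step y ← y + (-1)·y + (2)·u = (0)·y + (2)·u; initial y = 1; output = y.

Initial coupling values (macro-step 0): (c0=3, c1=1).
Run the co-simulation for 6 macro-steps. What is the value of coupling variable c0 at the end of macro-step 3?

macro 1: S0 reads c1=1 → after 3×micro: 4; S1 reads c1=1 → after 1×micro: 2 ⇒ (c0=4, c1=2)
macro 2: S0 reads c1=2 → after 3×micro: 4; S1 reads c1=2 → after 1×micro: 4 ⇒ (c0=4, c1=4)
macro 3: S0 reads c1=4 → after 3×micro: -1; S1 reads c1=4 → after 1×micro: 8 ⇒ (c0=-1, c1=8)
macro 4: S0 reads c1=8 → after 3×micro: 4; S1 reads c1=8 → after 1×micro: 16 ⇒ (c0=4, c1=16)
macro 5: S0 reads c1=16 → after 3×micro: -1; S1 reads c1=16 → after 1×micro: 32 ⇒ (c0=-1, c1=32)
macro 6: S0 reads c1=32 → after 3×micro: 4; S1 reads c1=32 → after 1×micro: 64 ⇒ (c0=4, c1=64)

c0 at macro-step 3 = -1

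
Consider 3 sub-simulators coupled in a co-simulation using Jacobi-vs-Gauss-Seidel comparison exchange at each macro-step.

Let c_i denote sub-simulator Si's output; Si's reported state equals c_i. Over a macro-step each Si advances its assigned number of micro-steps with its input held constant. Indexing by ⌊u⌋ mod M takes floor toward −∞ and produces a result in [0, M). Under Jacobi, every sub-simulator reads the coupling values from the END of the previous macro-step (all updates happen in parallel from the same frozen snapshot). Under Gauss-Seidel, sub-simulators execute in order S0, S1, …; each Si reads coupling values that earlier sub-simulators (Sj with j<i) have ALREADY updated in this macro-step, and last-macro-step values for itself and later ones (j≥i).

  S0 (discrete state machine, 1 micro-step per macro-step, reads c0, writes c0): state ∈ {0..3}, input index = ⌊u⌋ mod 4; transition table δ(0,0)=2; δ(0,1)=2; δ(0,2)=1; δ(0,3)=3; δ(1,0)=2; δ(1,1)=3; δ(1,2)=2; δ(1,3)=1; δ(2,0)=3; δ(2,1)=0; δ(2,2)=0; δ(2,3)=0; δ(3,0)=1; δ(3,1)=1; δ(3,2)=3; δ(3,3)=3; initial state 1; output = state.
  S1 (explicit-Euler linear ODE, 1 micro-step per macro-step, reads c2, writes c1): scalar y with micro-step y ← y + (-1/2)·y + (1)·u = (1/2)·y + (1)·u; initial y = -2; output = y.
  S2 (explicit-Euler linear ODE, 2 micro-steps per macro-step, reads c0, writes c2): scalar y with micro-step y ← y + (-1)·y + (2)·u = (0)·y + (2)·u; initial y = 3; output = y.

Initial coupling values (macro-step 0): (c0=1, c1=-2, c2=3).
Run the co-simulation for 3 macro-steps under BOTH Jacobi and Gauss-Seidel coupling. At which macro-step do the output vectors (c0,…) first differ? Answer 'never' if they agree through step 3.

first divergence at macro-step: 1

[Jacobi] macro 1: S0 reads c0=1 → after 1×micro: 3; S1 reads c2=3 → after 1×micro: 2; S2 reads c0=1 → after 2×micro: 2 ⇒ (c0=3, c1=2, c2=2)
[Jacobi] macro 2: S0 reads c0=3 → after 1×micro: 3; S1 reads c2=2 → after 1×micro: 3; S2 reads c0=3 → after 2×micro: 6 ⇒ (c0=3, c1=3, c2=6)
[Jacobi] macro 3: S0 reads c0=3 → after 1×micro: 3; S1 reads c2=6 → after 1×micro: 15/2; S2 reads c0=3 → after 2×micro: 6 ⇒ (c0=3, c1=15/2, c2=6)
[Gauss-Seidel] macro 1: S0 reads c0=1 → after 1×micro: 3; S1 reads c2=3 → after 1×micro: 2; S2 reads c0=3 → after 2×micro: 6 ⇒ (c0=3, c1=2, c2=6)
[Gauss-Seidel] macro 2: S0 reads c0=3 → after 1×micro: 3; S1 reads c2=6 → after 1×micro: 7; S2 reads c0=3 → after 2×micro: 6 ⇒ (c0=3, c1=7, c2=6)
[Gauss-Seidel] macro 3: S0 reads c0=3 → after 1×micro: 3; S1 reads c2=6 → after 1×micro: 19/2; S2 reads c0=3 → after 2×micro: 6 ⇒ (c0=3, c1=19/2, c2=6)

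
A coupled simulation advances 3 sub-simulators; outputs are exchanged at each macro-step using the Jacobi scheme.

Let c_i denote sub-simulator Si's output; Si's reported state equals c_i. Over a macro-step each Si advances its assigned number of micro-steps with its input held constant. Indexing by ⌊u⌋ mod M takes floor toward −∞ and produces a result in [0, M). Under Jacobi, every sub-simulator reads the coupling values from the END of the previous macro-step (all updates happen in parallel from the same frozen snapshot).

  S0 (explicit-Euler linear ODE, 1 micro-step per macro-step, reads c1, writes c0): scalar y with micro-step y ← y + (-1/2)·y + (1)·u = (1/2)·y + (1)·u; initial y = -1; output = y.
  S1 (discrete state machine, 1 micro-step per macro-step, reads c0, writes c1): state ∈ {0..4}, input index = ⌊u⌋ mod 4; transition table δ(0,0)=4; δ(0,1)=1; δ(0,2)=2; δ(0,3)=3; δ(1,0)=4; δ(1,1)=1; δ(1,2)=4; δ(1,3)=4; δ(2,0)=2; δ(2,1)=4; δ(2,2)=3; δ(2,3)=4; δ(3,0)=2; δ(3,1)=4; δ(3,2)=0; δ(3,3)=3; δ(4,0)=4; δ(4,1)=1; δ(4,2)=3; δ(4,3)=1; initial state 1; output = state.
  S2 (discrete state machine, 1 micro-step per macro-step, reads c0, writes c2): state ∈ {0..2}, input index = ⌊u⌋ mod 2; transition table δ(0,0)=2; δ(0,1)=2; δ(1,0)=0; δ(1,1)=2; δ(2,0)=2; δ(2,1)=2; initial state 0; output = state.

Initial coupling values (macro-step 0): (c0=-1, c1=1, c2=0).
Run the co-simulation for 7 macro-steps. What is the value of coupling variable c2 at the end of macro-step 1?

macro 1: S0 reads c1=1 → after 1×micro: 1/2; S1 reads c0=-1 → after 1×micro: 4; S2 reads c0=-1 → after 1×micro: 2 ⇒ (c0=1/2, c1=4, c2=2)
macro 2: S0 reads c1=4 → after 1×micro: 17/4; S1 reads c0=1/2 → after 1×micro: 4; S2 reads c0=1/2 → after 1×micro: 2 ⇒ (c0=17/4, c1=4, c2=2)
macro 3: S0 reads c1=4 → after 1×micro: 49/8; S1 reads c0=17/4 → after 1×micro: 4; S2 reads c0=17/4 → after 1×micro: 2 ⇒ (c0=49/8, c1=4, c2=2)
macro 4: S0 reads c1=4 → after 1×micro: 113/16; S1 reads c0=49/8 → after 1×micro: 3; S2 reads c0=49/8 → after 1×micro: 2 ⇒ (c0=113/16, c1=3, c2=2)
macro 5: S0 reads c1=3 → after 1×micro: 209/32; S1 reads c0=113/16 → after 1×micro: 3; S2 reads c0=113/16 → after 1×micro: 2 ⇒ (c0=209/32, c1=3, c2=2)
macro 6: S0 reads c1=3 → after 1×micro: 401/64; S1 reads c0=209/32 → after 1×micro: 0; S2 reads c0=209/32 → after 1×micro: 2 ⇒ (c0=401/64, c1=0, c2=2)
macro 7: S0 reads c1=0 → after 1×micro: 401/128; S1 reads c0=401/64 → after 1×micro: 2; S2 reads c0=401/64 → after 1×micro: 2 ⇒ (c0=401/128, c1=2, c2=2)

c2 at macro-step 1 = 2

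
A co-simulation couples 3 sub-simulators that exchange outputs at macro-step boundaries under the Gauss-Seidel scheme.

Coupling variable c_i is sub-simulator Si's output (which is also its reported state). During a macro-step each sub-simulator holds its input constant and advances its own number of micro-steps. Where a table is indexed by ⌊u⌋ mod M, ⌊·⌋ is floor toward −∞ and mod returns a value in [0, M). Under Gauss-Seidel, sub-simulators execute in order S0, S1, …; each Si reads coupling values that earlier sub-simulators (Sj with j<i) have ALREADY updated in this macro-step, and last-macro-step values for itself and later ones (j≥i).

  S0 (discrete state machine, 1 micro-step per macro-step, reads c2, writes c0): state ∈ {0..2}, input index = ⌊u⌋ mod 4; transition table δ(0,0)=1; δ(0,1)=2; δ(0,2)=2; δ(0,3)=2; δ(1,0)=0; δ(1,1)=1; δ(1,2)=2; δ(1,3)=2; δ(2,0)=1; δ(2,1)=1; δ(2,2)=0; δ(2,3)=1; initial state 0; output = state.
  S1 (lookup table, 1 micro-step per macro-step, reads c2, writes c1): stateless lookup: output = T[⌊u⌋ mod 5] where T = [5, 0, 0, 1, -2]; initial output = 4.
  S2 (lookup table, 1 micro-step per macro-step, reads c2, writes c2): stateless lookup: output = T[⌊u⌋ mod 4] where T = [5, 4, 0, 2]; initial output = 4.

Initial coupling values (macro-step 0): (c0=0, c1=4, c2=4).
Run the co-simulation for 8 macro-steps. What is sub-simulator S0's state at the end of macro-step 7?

S0 state at macro-step 7 = 0

macro 1: S0 reads c2=4 → after 1×micro: 1; S1 reads c2=4 → after 1×micro: -2; S2 reads c2=4 → after 1×micro: 5 ⇒ (c0=1, c1=-2, c2=5)
macro 2: S0 reads c2=5 → after 1×micro: 1; S1 reads c2=5 → after 1×micro: 5; S2 reads c2=5 → after 1×micro: 4 ⇒ (c0=1, c1=5, c2=4)
macro 3: S0 reads c2=4 → after 1×micro: 0; S1 reads c2=4 → after 1×micro: -2; S2 reads c2=4 → after 1×micro: 5 ⇒ (c0=0, c1=-2, c2=5)
macro 4: S0 reads c2=5 → after 1×micro: 2; S1 reads c2=5 → after 1×micro: 5; S2 reads c2=5 → after 1×micro: 4 ⇒ (c0=2, c1=5, c2=4)
macro 5: S0 reads c2=4 → after 1×micro: 1; S1 reads c2=4 → after 1×micro: -2; S2 reads c2=4 → after 1×micro: 5 ⇒ (c0=1, c1=-2, c2=5)
macro 6: S0 reads c2=5 → after 1×micro: 1; S1 reads c2=5 → after 1×micro: 5; S2 reads c2=5 → after 1×micro: 4 ⇒ (c0=1, c1=5, c2=4)
macro 7: S0 reads c2=4 → after 1×micro: 0; S1 reads c2=4 → after 1×micro: -2; S2 reads c2=4 → after 1×micro: 5 ⇒ (c0=0, c1=-2, c2=5)
macro 8: S0 reads c2=5 → after 1×micro: 2; S1 reads c2=5 → after 1×micro: 5; S2 reads c2=5 → after 1×micro: 4 ⇒ (c0=2, c1=5, c2=4)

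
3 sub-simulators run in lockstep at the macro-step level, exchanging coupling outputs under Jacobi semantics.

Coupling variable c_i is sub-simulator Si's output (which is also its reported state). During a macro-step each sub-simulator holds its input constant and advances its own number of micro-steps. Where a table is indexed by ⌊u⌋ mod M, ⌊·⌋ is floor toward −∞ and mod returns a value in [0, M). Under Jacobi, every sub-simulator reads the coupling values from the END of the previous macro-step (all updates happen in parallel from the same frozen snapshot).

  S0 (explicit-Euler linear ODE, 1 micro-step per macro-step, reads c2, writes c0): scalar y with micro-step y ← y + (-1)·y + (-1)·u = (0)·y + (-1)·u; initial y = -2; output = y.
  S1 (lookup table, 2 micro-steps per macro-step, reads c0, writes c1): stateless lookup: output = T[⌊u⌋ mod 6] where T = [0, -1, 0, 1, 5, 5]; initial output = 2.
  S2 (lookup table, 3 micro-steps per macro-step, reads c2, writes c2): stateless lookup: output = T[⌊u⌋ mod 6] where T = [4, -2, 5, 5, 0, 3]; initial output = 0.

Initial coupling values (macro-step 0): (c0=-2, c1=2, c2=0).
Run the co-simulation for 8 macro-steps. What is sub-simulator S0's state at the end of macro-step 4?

S0 state at macro-step 4 = -4

macro 1: S0 reads c2=0 → after 1×micro: 0; S1 reads c0=-2 → after 2×micro: 5; S2 reads c2=0 → after 3×micro: 4 ⇒ (c0=0, c1=5, c2=4)
macro 2: S0 reads c2=4 → after 1×micro: -4; S1 reads c0=0 → after 2×micro: 0; S2 reads c2=4 → after 3×micro: 0 ⇒ (c0=-4, c1=0, c2=0)
macro 3: S0 reads c2=0 → after 1×micro: 0; S1 reads c0=-4 → after 2×micro: 0; S2 reads c2=0 → after 3×micro: 4 ⇒ (c0=0, c1=0, c2=4)
macro 4: S0 reads c2=4 → after 1×micro: -4; S1 reads c0=0 → after 2×micro: 0; S2 reads c2=4 → after 3×micro: 0 ⇒ (c0=-4, c1=0, c2=0)
macro 5: S0 reads c2=0 → after 1×micro: 0; S1 reads c0=-4 → after 2×micro: 0; S2 reads c2=0 → after 3×micro: 4 ⇒ (c0=0, c1=0, c2=4)
macro 6: S0 reads c2=4 → after 1×micro: -4; S1 reads c0=0 → after 2×micro: 0; S2 reads c2=4 → after 3×micro: 0 ⇒ (c0=-4, c1=0, c2=0)
macro 7: S0 reads c2=0 → after 1×micro: 0; S1 reads c0=-4 → after 2×micro: 0; S2 reads c2=0 → after 3×micro: 4 ⇒ (c0=0, c1=0, c2=4)
macro 8: S0 reads c2=4 → after 1×micro: -4; S1 reads c0=0 → after 2×micro: 0; S2 reads c2=4 → after 3×micro: 0 ⇒ (c0=-4, c1=0, c2=0)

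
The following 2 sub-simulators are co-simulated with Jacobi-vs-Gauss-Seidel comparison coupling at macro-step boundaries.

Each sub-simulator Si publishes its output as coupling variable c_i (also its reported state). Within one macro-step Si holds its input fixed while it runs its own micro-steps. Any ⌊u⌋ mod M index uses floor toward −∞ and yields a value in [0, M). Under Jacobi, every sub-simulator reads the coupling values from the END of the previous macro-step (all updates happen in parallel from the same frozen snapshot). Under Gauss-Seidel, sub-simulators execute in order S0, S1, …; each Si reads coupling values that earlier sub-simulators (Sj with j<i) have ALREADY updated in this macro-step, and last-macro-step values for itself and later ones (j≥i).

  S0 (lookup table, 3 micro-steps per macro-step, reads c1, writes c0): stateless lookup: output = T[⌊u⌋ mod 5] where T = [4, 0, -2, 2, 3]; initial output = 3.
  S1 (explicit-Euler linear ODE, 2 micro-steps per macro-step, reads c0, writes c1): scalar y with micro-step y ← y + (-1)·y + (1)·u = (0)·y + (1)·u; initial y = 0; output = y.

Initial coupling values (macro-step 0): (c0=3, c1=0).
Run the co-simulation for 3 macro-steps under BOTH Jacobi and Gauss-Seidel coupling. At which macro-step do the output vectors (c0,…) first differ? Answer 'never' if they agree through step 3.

first divergence at macro-step: 1

[Jacobi] macro 1: S0 reads c1=0 → after 3×micro: 4; S1 reads c0=3 → after 2×micro: 3 ⇒ (c0=4, c1=3)
[Jacobi] macro 2: S0 reads c1=3 → after 3×micro: 2; S1 reads c0=4 → after 2×micro: 4 ⇒ (c0=2, c1=4)
[Jacobi] macro 3: S0 reads c1=4 → after 3×micro: 3; S1 reads c0=2 → after 2×micro: 2 ⇒ (c0=3, c1=2)
[Gauss-Seidel] macro 1: S0 reads c1=0 → after 3×micro: 4; S1 reads c0=4 → after 2×micro: 4 ⇒ (c0=4, c1=4)
[Gauss-Seidel] macro 2: S0 reads c1=4 → after 3×micro: 3; S1 reads c0=3 → after 2×micro: 3 ⇒ (c0=3, c1=3)
[Gauss-Seidel] macro 3: S0 reads c1=3 → after 3×micro: 2; S1 reads c0=2 → after 2×micro: 2 ⇒ (c0=2, c1=2)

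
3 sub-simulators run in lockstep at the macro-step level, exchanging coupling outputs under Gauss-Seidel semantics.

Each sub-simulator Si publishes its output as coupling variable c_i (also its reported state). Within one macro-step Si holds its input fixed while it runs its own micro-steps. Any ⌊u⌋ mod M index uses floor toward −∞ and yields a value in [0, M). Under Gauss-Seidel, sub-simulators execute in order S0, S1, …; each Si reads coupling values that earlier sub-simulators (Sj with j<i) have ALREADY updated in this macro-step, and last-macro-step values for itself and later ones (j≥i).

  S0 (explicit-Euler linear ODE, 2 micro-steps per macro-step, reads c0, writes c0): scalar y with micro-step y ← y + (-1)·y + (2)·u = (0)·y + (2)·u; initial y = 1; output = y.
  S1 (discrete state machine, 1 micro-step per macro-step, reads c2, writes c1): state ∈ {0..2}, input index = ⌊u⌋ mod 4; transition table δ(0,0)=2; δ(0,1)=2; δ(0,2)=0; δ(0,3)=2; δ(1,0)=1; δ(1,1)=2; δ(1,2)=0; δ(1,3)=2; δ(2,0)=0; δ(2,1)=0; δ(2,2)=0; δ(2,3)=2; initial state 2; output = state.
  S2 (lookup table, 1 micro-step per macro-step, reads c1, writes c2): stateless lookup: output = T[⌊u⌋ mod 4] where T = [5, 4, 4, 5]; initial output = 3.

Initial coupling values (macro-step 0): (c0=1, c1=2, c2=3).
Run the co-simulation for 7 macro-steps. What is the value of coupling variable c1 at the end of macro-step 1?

macro 1: S0 reads c0=1 → after 2×micro: 2; S1 reads c2=3 → after 1×micro: 2; S2 reads c1=2 → after 1×micro: 4 ⇒ (c0=2, c1=2, c2=4)
macro 2: S0 reads c0=2 → after 2×micro: 4; S1 reads c2=4 → after 1×micro: 0; S2 reads c1=0 → after 1×micro: 5 ⇒ (c0=4, c1=0, c2=5)
macro 3: S0 reads c0=4 → after 2×micro: 8; S1 reads c2=5 → after 1×micro: 2; S2 reads c1=2 → after 1×micro: 4 ⇒ (c0=8, c1=2, c2=4)
macro 4: S0 reads c0=8 → after 2×micro: 16; S1 reads c2=4 → after 1×micro: 0; S2 reads c1=0 → after 1×micro: 5 ⇒ (c0=16, c1=0, c2=5)
macro 5: S0 reads c0=16 → after 2×micro: 32; S1 reads c2=5 → after 1×micro: 2; S2 reads c1=2 → after 1×micro: 4 ⇒ (c0=32, c1=2, c2=4)
macro 6: S0 reads c0=32 → after 2×micro: 64; S1 reads c2=4 → after 1×micro: 0; S2 reads c1=0 → after 1×micro: 5 ⇒ (c0=64, c1=0, c2=5)
macro 7: S0 reads c0=64 → after 2×micro: 128; S1 reads c2=5 → after 1×micro: 2; S2 reads c1=2 → after 1×micro: 4 ⇒ (c0=128, c1=2, c2=4)

c1 at macro-step 1 = 2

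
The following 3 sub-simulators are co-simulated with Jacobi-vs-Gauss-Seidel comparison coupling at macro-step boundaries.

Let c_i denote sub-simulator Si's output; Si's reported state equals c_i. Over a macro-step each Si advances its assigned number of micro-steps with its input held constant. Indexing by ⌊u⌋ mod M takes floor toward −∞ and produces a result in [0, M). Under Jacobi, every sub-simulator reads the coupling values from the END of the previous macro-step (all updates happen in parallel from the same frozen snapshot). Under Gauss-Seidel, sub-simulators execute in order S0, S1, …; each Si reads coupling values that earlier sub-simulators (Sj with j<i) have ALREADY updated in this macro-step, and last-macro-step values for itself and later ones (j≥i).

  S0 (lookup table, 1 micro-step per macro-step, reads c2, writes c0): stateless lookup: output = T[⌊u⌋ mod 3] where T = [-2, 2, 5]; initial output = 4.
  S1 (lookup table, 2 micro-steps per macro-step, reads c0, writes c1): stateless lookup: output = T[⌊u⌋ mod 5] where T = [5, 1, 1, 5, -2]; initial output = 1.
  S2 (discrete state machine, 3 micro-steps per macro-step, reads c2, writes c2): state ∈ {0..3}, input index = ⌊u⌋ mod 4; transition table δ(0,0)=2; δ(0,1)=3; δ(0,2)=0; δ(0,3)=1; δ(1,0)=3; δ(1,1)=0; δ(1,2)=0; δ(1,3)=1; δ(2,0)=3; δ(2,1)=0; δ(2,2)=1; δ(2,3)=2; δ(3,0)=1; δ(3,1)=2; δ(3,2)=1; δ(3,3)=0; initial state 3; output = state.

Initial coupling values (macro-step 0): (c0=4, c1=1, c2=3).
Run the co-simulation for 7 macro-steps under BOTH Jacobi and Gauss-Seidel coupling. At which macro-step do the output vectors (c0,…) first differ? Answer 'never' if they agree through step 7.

[Jacobi] macro 1: S0 reads c2=3 → after 1×micro: -2; S1 reads c0=4 → after 2×micro: -2; S2 reads c2=3 → after 3×micro: 1 ⇒ (c0=-2, c1=-2, c2=1)
[Jacobi] macro 2: S0 reads c2=1 → after 1×micro: 2; S1 reads c0=-2 → after 2×micro: 5; S2 reads c2=1 → after 3×micro: 2 ⇒ (c0=2, c1=5, c2=2)
[Jacobi] macro 3: S0 reads c2=2 → after 1×micro: 5; S1 reads c0=2 → after 2×micro: 1; S2 reads c2=2 → after 3×micro: 0 ⇒ (c0=5, c1=1, c2=0)
[Jacobi] macro 4: S0 reads c2=0 → after 1×micro: -2; S1 reads c0=5 → after 2×micro: 5; S2 reads c2=0 → after 3×micro: 1 ⇒ (c0=-2, c1=5, c2=1)
[Jacobi] macro 5: S0 reads c2=1 → after 1×micro: 2; S1 reads c0=-2 → after 2×micro: 5; S2 reads c2=1 → after 3×micro: 2 ⇒ (c0=2, c1=5, c2=2)
[Jacobi] macro 6: S0 reads c2=2 → after 1×micro: 5; S1 reads c0=2 → after 2×micro: 1; S2 reads c2=2 → after 3×micro: 0 ⇒ (c0=5, c1=1, c2=0)
[Jacobi] macro 7: S0 reads c2=0 → after 1×micro: -2; S1 reads c0=5 → after 2×micro: 5; S2 reads c2=0 → after 3×micro: 1 ⇒ (c0=-2, c1=5, c2=1)
[Gauss-Seidel] macro 1: S0 reads c2=3 → after 1×micro: -2; S1 reads c0=-2 → after 2×micro: 5; S2 reads c2=3 → after 3×micro: 1 ⇒ (c0=-2, c1=5, c2=1)
[Gauss-Seidel] macro 2: S0 reads c2=1 → after 1×micro: 2; S1 reads c0=2 → after 2×micro: 1; S2 reads c2=1 → after 3×micro: 2 ⇒ (c0=2, c1=1, c2=2)
[Gauss-Seidel] macro 3: S0 reads c2=2 → after 1×micro: 5; S1 reads c0=5 → after 2×micro: 5; S2 reads c2=2 → after 3×micro: 0 ⇒ (c0=5, c1=5, c2=0)
[Gauss-Seidel] macro 4: S0 reads c2=0 → after 1×micro: -2; S1 reads c0=-2 → after 2×micro: 5; S2 reads c2=0 → after 3×micro: 1 ⇒ (c0=-2, c1=5, c2=1)
[Gauss-Seidel] macro 5: S0 reads c2=1 → after 1×micro: 2; S1 reads c0=2 → after 2×micro: 1; S2 reads c2=1 → after 3×micro: 2 ⇒ (c0=2, c1=1, c2=2)
[Gauss-Seidel] macro 6: S0 reads c2=2 → after 1×micro: 5; S1 reads c0=5 → after 2×micro: 5; S2 reads c2=2 → after 3×micro: 0 ⇒ (c0=5, c1=5, c2=0)
[Gauss-Seidel] macro 7: S0 reads c2=0 → after 1×micro: -2; S1 reads c0=-2 → after 2×micro: 5; S2 reads c2=0 → after 3×micro: 1 ⇒ (c0=-2, c1=5, c2=1)

first divergence at macro-step: 1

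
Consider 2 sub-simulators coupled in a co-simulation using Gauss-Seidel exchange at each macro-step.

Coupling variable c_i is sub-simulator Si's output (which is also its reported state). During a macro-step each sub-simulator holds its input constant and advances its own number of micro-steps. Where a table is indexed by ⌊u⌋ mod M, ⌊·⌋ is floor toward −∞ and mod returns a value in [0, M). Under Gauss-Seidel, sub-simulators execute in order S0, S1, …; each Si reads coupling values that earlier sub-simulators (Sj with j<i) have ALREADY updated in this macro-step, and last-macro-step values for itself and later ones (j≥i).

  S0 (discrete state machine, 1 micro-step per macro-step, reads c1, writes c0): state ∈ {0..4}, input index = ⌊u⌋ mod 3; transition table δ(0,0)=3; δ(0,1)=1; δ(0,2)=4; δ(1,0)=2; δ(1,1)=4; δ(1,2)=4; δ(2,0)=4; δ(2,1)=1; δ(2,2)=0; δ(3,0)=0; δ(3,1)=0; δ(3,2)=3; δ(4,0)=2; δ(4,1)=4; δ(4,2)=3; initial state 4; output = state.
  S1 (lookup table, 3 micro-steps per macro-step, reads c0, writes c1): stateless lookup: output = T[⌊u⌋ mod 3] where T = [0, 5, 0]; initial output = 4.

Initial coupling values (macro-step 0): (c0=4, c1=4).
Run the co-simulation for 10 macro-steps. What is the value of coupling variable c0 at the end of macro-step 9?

c0 at macro-step 9 = 0

macro 1: S0 reads c1=4 → after 1×micro: 4; S1 reads c0=4 → after 3×micro: 5 ⇒ (c0=4, c1=5)
macro 2: S0 reads c1=5 → after 1×micro: 3; S1 reads c0=3 → after 3×micro: 0 ⇒ (c0=3, c1=0)
macro 3: S0 reads c1=0 → after 1×micro: 0; S1 reads c0=0 → after 3×micro: 0 ⇒ (c0=0, c1=0)
macro 4: S0 reads c1=0 → after 1×micro: 3; S1 reads c0=3 → after 3×micro: 0 ⇒ (c0=3, c1=0)
macro 5: S0 reads c1=0 → after 1×micro: 0; S1 reads c0=0 → after 3×micro: 0 ⇒ (c0=0, c1=0)
macro 6: S0 reads c1=0 → after 1×micro: 3; S1 reads c0=3 → after 3×micro: 0 ⇒ (c0=3, c1=0)
macro 7: S0 reads c1=0 → after 1×micro: 0; S1 reads c0=0 → after 3×micro: 0 ⇒ (c0=0, c1=0)
macro 8: S0 reads c1=0 → after 1×micro: 3; S1 reads c0=3 → after 3×micro: 0 ⇒ (c0=3, c1=0)
macro 9: S0 reads c1=0 → after 1×micro: 0; S1 reads c0=0 → after 3×micro: 0 ⇒ (c0=0, c1=0)
macro 10: S0 reads c1=0 → after 1×micro: 3; S1 reads c0=3 → after 3×micro: 0 ⇒ (c0=3, c1=0)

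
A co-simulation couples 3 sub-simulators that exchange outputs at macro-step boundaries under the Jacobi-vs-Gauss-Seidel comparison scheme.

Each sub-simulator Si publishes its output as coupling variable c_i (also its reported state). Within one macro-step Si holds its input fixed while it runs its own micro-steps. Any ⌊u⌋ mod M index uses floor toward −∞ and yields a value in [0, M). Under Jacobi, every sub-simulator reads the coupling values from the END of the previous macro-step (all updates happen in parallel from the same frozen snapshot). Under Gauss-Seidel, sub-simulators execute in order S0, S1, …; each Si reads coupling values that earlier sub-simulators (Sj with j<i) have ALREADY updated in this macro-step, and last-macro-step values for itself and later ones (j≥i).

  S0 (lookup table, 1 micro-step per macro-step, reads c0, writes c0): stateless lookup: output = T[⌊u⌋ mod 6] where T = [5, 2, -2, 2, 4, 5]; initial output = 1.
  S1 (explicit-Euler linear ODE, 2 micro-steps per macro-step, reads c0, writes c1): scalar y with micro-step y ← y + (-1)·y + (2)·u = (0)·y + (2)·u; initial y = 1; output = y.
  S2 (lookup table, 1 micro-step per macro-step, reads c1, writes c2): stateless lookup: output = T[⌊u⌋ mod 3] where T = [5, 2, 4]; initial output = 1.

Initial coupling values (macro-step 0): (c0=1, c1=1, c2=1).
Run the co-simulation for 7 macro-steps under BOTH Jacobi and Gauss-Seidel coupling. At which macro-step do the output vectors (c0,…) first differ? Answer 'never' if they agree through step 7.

first divergence at macro-step: 1

[Jacobi] macro 1: S0 reads c0=1 → after 1×micro: 2; S1 reads c0=1 → after 2×micro: 2; S2 reads c1=1 → after 1×micro: 2 ⇒ (c0=2, c1=2, c2=2)
[Jacobi] macro 2: S0 reads c0=2 → after 1×micro: -2; S1 reads c0=2 → after 2×micro: 4; S2 reads c1=2 → after 1×micro: 4 ⇒ (c0=-2, c1=4, c2=4)
[Jacobi] macro 3: S0 reads c0=-2 → after 1×micro: 4; S1 reads c0=-2 → after 2×micro: -4; S2 reads c1=4 → after 1×micro: 2 ⇒ (c0=4, c1=-4, c2=2)
[Jacobi] macro 4: S0 reads c0=4 → after 1×micro: 4; S1 reads c0=4 → after 2×micro: 8; S2 reads c1=-4 → after 1×micro: 4 ⇒ (c0=4, c1=8, c2=4)
[Jacobi] macro 5: S0 reads c0=4 → after 1×micro: 4; S1 reads c0=4 → after 2×micro: 8; S2 reads c1=8 → after 1×micro: 4 ⇒ (c0=4, c1=8, c2=4)
[Jacobi] macro 6: S0 reads c0=4 → after 1×micro: 4; S1 reads c0=4 → after 2×micro: 8; S2 reads c1=8 → after 1×micro: 4 ⇒ (c0=4, c1=8, c2=4)
[Jacobi] macro 7: S0 reads c0=4 → after 1×micro: 4; S1 reads c0=4 → after 2×micro: 8; S2 reads c1=8 → after 1×micro: 4 ⇒ (c0=4, c1=8, c2=4)
[Gauss-Seidel] macro 1: S0 reads c0=1 → after 1×micro: 2; S1 reads c0=2 → after 2×micro: 4; S2 reads c1=4 → after 1×micro: 2 ⇒ (c0=2, c1=4, c2=2)
[Gauss-Seidel] macro 2: S0 reads c0=2 → after 1×micro: -2; S1 reads c0=-2 → after 2×micro: -4; S2 reads c1=-4 → after 1×micro: 4 ⇒ (c0=-2, c1=-4, c2=4)
[Gauss-Seidel] macro 3: S0 reads c0=-2 → after 1×micro: 4; S1 reads c0=4 → after 2×micro: 8; S2 reads c1=8 → after 1×micro: 4 ⇒ (c0=4, c1=8, c2=4)
[Gauss-Seidel] macro 4: S0 reads c0=4 → after 1×micro: 4; S1 reads c0=4 → after 2×micro: 8; S2 reads c1=8 → after 1×micro: 4 ⇒ (c0=4, c1=8, c2=4)
[Gauss-Seidel] macro 5: S0 reads c0=4 → after 1×micro: 4; S1 reads c0=4 → after 2×micro: 8; S2 reads c1=8 → after 1×micro: 4 ⇒ (c0=4, c1=8, c2=4)
[Gauss-Seidel] macro 6: S0 reads c0=4 → after 1×micro: 4; S1 reads c0=4 → after 2×micro: 8; S2 reads c1=8 → after 1×micro: 4 ⇒ (c0=4, c1=8, c2=4)
[Gauss-Seidel] macro 7: S0 reads c0=4 → after 1×micro: 4; S1 reads c0=4 → after 2×micro: 8; S2 reads c1=8 → after 1×micro: 4 ⇒ (c0=4, c1=8, c2=4)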